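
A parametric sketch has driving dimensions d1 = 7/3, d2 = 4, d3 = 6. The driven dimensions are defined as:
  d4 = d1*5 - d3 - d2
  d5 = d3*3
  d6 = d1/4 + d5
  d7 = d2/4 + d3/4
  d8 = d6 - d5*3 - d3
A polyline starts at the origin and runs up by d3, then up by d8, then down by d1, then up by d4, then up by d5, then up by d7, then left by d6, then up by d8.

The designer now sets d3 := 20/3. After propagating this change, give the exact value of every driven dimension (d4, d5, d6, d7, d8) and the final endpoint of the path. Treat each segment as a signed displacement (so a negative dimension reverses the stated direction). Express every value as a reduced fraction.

d4 = 1
d5 = 20
d6 = 247/12
d7 = 8/3
d8 = -553/12
endpoint = (-247/12, -385/6)

Apply edit: d3 := 20/3
  d4 = d1*5 - d3 - d2 = 1
  d5 = d3*3 = 20
  d6 = d1/4 + d5 = 247/12
  d7 = d2/4 + d3/4 = 8/3
  d8 = d6 - d5*3 - d3 = -553/12
Walk from origin (0, 0):
  seg 1: up by d3 = 20/3 → (0, 20/3)
  seg 2: up by d8 = -553/12 → (0, -473/12)
  seg 3: down by d1 = 7/3 → (0, -167/4)
  seg 4: up by d4 = 1 → (0, -163/4)
  seg 5: up by d5 = 20 → (0, -83/4)
  seg 6: up by d7 = 8/3 → (0, -217/12)
  seg 7: left by d6 = 247/12 → (-247/12, -217/12)
  seg 8: up by d8 = -553/12 → (-247/12, -385/6)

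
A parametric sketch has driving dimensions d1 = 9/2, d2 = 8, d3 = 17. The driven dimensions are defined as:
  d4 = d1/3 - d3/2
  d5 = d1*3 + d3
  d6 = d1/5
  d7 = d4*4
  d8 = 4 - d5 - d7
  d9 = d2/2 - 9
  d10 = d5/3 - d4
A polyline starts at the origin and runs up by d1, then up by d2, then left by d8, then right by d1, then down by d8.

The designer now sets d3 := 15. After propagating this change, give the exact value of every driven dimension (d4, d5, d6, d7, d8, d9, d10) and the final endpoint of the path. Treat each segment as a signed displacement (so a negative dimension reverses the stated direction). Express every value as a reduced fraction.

Apply edit: d3 := 15
  d4 = d1/3 - d3/2 = -6
  d5 = d1*3 + d3 = 57/2
  d6 = d1/5 = 9/10
  d7 = d4*4 = -24
  d8 = 4 - d5 - d7 = -1/2
  d9 = d2/2 - 9 = -5
  d10 = d5/3 - d4 = 31/2
Walk from origin (0, 0):
  seg 1: up by d1 = 9/2 → (0, 9/2)
  seg 2: up by d2 = 8 → (0, 25/2)
  seg 3: left by d8 = -1/2 → (1/2, 25/2)
  seg 4: right by d1 = 9/2 → (5, 25/2)
  seg 5: down by d8 = -1/2 → (5, 13)

d4 = -6
d5 = 57/2
d6 = 9/10
d7 = -24
d8 = -1/2
d9 = -5
d10 = 31/2
endpoint = (5, 13)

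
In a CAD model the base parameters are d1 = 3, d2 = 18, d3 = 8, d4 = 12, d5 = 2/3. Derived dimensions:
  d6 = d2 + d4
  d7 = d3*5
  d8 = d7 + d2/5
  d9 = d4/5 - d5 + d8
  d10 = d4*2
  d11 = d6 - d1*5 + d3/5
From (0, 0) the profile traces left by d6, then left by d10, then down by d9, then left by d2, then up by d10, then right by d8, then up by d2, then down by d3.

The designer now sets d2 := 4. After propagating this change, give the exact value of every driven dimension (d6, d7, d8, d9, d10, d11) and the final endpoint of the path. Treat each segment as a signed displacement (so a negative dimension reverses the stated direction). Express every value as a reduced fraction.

Apply edit: d2 := 4
  d6 = d2 + d4 = 16
  d7 = d3*5 = 40
  d8 = d7 + d2/5 = 204/5
  d9 = d4/5 - d5 + d8 = 638/15
  d10 = d4*2 = 24
  d11 = d6 - d1*5 + d3/5 = 13/5
Walk from origin (0, 0):
  seg 1: left by d6 = 16 → (-16, 0)
  seg 2: left by d10 = 24 → (-40, 0)
  seg 3: down by d9 = 638/15 → (-40, -638/15)
  seg 4: left by d2 = 4 → (-44, -638/15)
  seg 5: up by d10 = 24 → (-44, -278/15)
  seg 6: right by d8 = 204/5 → (-16/5, -278/15)
  seg 7: up by d2 = 4 → (-16/5, -218/15)
  seg 8: down by d3 = 8 → (-16/5, -338/15)

d6 = 16
d7 = 40
d8 = 204/5
d9 = 638/15
d10 = 24
d11 = 13/5
endpoint = (-16/5, -338/15)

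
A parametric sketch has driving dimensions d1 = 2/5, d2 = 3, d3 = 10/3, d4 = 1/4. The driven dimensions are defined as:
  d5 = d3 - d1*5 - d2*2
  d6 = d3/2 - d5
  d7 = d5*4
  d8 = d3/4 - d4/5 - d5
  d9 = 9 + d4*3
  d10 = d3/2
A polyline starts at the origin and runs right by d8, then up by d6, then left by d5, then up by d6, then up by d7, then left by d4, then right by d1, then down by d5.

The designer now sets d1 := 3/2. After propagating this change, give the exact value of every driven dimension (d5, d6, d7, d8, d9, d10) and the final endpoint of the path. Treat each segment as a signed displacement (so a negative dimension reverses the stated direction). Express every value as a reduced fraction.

Apply edit: d1 := 3/2
  d5 = d3 - d1*5 - d2*2 = -61/6
  d6 = d3/2 - d5 = 71/6
  d7 = d5*4 = -122/3
  d8 = d3/4 - d4/5 - d5 = 219/20
  d9 = 9 + d4*3 = 39/4
  d10 = d3/2 = 5/3
Walk from origin (0, 0):
  seg 1: right by d8 = 219/20 → (219/20, 0)
  seg 2: up by d6 = 71/6 → (219/20, 71/6)
  seg 3: left by d5 = -61/6 → (1267/60, 71/6)
  seg 4: up by d6 = 71/6 → (1267/60, 71/3)
  seg 5: up by d7 = -122/3 → (1267/60, -17)
  seg 6: left by d4 = 1/4 → (313/15, -17)
  seg 7: right by d1 = 3/2 → (671/30, -17)
  seg 8: down by d5 = -61/6 → (671/30, -41/6)

d5 = -61/6
d6 = 71/6
d7 = -122/3
d8 = 219/20
d9 = 39/4
d10 = 5/3
endpoint = (671/30, -41/6)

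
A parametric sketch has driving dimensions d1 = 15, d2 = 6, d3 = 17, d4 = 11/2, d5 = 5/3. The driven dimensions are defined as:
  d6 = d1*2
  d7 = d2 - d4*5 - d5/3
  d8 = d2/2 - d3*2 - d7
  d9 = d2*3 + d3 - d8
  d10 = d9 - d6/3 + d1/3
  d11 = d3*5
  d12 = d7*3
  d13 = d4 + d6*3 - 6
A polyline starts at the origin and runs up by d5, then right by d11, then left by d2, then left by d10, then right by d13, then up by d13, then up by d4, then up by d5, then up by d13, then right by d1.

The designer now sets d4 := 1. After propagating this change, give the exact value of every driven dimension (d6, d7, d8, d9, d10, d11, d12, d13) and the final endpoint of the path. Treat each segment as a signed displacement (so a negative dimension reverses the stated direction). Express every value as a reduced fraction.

Apply edit: d4 := 1
  d6 = d1*2 = 30
  d7 = d2 - d4*5 - d5/3 = 4/9
  d8 = d2/2 - d3*2 - d7 = -283/9
  d9 = d2*3 + d3 - d8 = 598/9
  d10 = d9 - d6/3 + d1/3 = 553/9
  d11 = d3*5 = 85
  d12 = d7*3 = 4/3
  d13 = d4 + d6*3 - 6 = 85
Walk from origin (0, 0):
  seg 1: up by d5 = 5/3 → (0, 5/3)
  seg 2: right by d11 = 85 → (85, 5/3)
  seg 3: left by d2 = 6 → (79, 5/3)
  seg 4: left by d10 = 553/9 → (158/9, 5/3)
  seg 5: right by d13 = 85 → (923/9, 5/3)
  seg 6: up by d13 = 85 → (923/9, 260/3)
  seg 7: up by d4 = 1 → (923/9, 263/3)
  seg 8: up by d5 = 5/3 → (923/9, 268/3)
  seg 9: up by d13 = 85 → (923/9, 523/3)
  seg 10: right by d1 = 15 → (1058/9, 523/3)

d6 = 30
d7 = 4/9
d8 = -283/9
d9 = 598/9
d10 = 553/9
d11 = 85
d12 = 4/3
d13 = 85
endpoint = (1058/9, 523/3)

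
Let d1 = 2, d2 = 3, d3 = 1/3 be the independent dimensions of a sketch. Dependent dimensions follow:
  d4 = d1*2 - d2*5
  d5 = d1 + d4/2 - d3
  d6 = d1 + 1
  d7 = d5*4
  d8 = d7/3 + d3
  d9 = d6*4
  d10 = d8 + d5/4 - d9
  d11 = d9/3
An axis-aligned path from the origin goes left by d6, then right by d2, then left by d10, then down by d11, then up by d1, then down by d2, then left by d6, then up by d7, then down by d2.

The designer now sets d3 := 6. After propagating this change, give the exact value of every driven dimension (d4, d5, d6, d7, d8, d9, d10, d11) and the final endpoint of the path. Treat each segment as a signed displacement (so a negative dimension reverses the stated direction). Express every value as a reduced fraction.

Apply edit: d3 := 6
  d4 = d1*2 - d2*5 = -11
  d5 = d1 + d4/2 - d3 = -19/2
  d6 = d1 + 1 = 3
  d7 = d5*4 = -38
  d8 = d7/3 + d3 = -20/3
  d9 = d6*4 = 12
  d10 = d8 + d5/4 - d9 = -505/24
  d11 = d9/3 = 4
Walk from origin (0, 0):
  seg 1: left by d6 = 3 → (-3, 0)
  seg 2: right by d2 = 3 → (0, 0)
  seg 3: left by d10 = -505/24 → (505/24, 0)
  seg 4: down by d11 = 4 → (505/24, -4)
  seg 5: up by d1 = 2 → (505/24, -2)
  seg 6: down by d2 = 3 → (505/24, -5)
  seg 7: left by d6 = 3 → (433/24, -5)
  seg 8: up by d7 = -38 → (433/24, -43)
  seg 9: down by d2 = 3 → (433/24, -46)

d4 = -11
d5 = -19/2
d6 = 3
d7 = -38
d8 = -20/3
d9 = 12
d10 = -505/24
d11 = 4
endpoint = (433/24, -46)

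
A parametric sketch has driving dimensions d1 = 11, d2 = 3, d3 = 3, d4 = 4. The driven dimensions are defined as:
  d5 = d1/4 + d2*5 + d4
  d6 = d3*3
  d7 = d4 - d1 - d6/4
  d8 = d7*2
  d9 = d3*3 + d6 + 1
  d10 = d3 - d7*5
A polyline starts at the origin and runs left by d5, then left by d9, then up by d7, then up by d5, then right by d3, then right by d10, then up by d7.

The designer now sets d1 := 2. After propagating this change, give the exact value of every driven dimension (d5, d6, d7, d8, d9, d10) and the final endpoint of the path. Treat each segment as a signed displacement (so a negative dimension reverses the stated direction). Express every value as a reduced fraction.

d5 = 39/2
d6 = 9
d7 = -1/4
d8 = -1/2
d9 = 19
d10 = 17/4
endpoint = (-125/4, 19)

Apply edit: d1 := 2
  d5 = d1/4 + d2*5 + d4 = 39/2
  d6 = d3*3 = 9
  d7 = d4 - d1 - d6/4 = -1/4
  d8 = d7*2 = -1/2
  d9 = d3*3 + d6 + 1 = 19
  d10 = d3 - d7*5 = 17/4
Walk from origin (0, 0):
  seg 1: left by d5 = 39/2 → (-39/2, 0)
  seg 2: left by d9 = 19 → (-77/2, 0)
  seg 3: up by d7 = -1/4 → (-77/2, -1/4)
  seg 4: up by d5 = 39/2 → (-77/2, 77/4)
  seg 5: right by d3 = 3 → (-71/2, 77/4)
  seg 6: right by d10 = 17/4 → (-125/4, 77/4)
  seg 7: up by d7 = -1/4 → (-125/4, 19)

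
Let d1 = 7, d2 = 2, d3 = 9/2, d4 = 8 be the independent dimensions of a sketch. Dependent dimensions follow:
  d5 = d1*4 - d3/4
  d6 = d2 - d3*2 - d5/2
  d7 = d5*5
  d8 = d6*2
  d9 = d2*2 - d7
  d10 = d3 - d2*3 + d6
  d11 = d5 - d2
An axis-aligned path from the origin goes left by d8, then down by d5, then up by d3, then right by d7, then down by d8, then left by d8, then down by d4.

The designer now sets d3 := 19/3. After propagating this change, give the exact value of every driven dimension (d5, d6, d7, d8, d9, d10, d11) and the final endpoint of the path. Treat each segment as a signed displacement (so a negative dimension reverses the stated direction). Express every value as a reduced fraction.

d5 = 317/12
d6 = -191/8
d7 = 1585/12
d8 = -191/4
d9 = -1537/12
d10 = -565/24
d11 = 293/12
endpoint = (2731/12, 59/3)

Apply edit: d3 := 19/3
  d5 = d1*4 - d3/4 = 317/12
  d6 = d2 - d3*2 - d5/2 = -191/8
  d7 = d5*5 = 1585/12
  d8 = d6*2 = -191/4
  d9 = d2*2 - d7 = -1537/12
  d10 = d3 - d2*3 + d6 = -565/24
  d11 = d5 - d2 = 293/12
Walk from origin (0, 0):
  seg 1: left by d8 = -191/4 → (191/4, 0)
  seg 2: down by d5 = 317/12 → (191/4, -317/12)
  seg 3: up by d3 = 19/3 → (191/4, -241/12)
  seg 4: right by d7 = 1585/12 → (1079/6, -241/12)
  seg 5: down by d8 = -191/4 → (1079/6, 83/3)
  seg 6: left by d8 = -191/4 → (2731/12, 83/3)
  seg 7: down by d4 = 8 → (2731/12, 59/3)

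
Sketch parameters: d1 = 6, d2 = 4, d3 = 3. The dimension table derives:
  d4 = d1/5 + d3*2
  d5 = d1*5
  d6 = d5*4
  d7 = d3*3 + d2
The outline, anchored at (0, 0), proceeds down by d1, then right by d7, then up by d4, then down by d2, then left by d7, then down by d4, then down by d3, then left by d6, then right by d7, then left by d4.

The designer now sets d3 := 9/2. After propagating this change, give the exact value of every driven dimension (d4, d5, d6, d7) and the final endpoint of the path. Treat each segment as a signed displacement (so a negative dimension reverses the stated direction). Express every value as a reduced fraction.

d4 = 51/5
d5 = 30
d6 = 120
d7 = 35/2
endpoint = (-1127/10, -29/2)

Apply edit: d3 := 9/2
  d4 = d1/5 + d3*2 = 51/5
  d5 = d1*5 = 30
  d6 = d5*4 = 120
  d7 = d3*3 + d2 = 35/2
Walk from origin (0, 0):
  seg 1: down by d1 = 6 → (0, -6)
  seg 2: right by d7 = 35/2 → (35/2, -6)
  seg 3: up by d4 = 51/5 → (35/2, 21/5)
  seg 4: down by d2 = 4 → (35/2, 1/5)
  seg 5: left by d7 = 35/2 → (0, 1/5)
  seg 6: down by d4 = 51/5 → (0, -10)
  seg 7: down by d3 = 9/2 → (0, -29/2)
  seg 8: left by d6 = 120 → (-120, -29/2)
  seg 9: right by d7 = 35/2 → (-205/2, -29/2)
  seg 10: left by d4 = 51/5 → (-1127/10, -29/2)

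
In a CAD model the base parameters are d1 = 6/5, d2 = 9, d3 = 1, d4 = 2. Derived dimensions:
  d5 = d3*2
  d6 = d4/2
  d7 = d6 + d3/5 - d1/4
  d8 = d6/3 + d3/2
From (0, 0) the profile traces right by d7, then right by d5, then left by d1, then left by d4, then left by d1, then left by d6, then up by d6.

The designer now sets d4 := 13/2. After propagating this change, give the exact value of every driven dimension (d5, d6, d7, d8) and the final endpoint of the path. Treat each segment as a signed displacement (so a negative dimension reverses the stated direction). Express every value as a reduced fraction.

d5 = 2
d6 = 13/4
d7 = 63/20
d8 = 19/12
endpoint = (-7, 13/4)

Apply edit: d4 := 13/2
  d5 = d3*2 = 2
  d6 = d4/2 = 13/4
  d7 = d6 + d3/5 - d1/4 = 63/20
  d8 = d6/3 + d3/2 = 19/12
Walk from origin (0, 0):
  seg 1: right by d7 = 63/20 → (63/20, 0)
  seg 2: right by d5 = 2 → (103/20, 0)
  seg 3: left by d1 = 6/5 → (79/20, 0)
  seg 4: left by d4 = 13/2 → (-51/20, 0)
  seg 5: left by d1 = 6/5 → (-15/4, 0)
  seg 6: left by d6 = 13/4 → (-7, 0)
  seg 7: up by d6 = 13/4 → (-7, 13/4)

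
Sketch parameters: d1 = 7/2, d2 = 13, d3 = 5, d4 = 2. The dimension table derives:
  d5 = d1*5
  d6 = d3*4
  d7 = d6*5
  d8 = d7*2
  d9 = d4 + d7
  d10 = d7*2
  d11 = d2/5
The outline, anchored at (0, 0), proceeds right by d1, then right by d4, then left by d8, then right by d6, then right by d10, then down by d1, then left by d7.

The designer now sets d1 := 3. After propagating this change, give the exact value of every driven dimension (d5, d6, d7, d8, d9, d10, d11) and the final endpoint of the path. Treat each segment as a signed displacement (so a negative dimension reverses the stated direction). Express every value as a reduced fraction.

Apply edit: d1 := 3
  d5 = d1*5 = 15
  d6 = d3*4 = 20
  d7 = d6*5 = 100
  d8 = d7*2 = 200
  d9 = d4 + d7 = 102
  d10 = d7*2 = 200
  d11 = d2/5 = 13/5
Walk from origin (0, 0):
  seg 1: right by d1 = 3 → (3, 0)
  seg 2: right by d4 = 2 → (5, 0)
  seg 3: left by d8 = 200 → (-195, 0)
  seg 4: right by d6 = 20 → (-175, 0)
  seg 5: right by d10 = 200 → (25, 0)
  seg 6: down by d1 = 3 → (25, -3)
  seg 7: left by d7 = 100 → (-75, -3)

d5 = 15
d6 = 20
d7 = 100
d8 = 200
d9 = 102
d10 = 200
d11 = 13/5
endpoint = (-75, -3)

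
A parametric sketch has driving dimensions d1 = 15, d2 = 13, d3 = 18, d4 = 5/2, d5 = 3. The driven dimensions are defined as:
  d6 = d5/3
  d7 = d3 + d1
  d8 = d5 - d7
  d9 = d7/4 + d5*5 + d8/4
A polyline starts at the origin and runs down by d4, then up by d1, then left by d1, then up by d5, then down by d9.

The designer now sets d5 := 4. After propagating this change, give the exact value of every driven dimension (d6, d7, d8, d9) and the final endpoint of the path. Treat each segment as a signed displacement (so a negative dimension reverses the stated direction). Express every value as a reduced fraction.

Apply edit: d5 := 4
  d6 = d5/3 = 4/3
  d7 = d3 + d1 = 33
  d8 = d5 - d7 = -29
  d9 = d7/4 + d5*5 + d8/4 = 21
Walk from origin (0, 0):
  seg 1: down by d4 = 5/2 → (0, -5/2)
  seg 2: up by d1 = 15 → (0, 25/2)
  seg 3: left by d1 = 15 → (-15, 25/2)
  seg 4: up by d5 = 4 → (-15, 33/2)
  seg 5: down by d9 = 21 → (-15, -9/2)

d6 = 4/3
d7 = 33
d8 = -29
d9 = 21
endpoint = (-15, -9/2)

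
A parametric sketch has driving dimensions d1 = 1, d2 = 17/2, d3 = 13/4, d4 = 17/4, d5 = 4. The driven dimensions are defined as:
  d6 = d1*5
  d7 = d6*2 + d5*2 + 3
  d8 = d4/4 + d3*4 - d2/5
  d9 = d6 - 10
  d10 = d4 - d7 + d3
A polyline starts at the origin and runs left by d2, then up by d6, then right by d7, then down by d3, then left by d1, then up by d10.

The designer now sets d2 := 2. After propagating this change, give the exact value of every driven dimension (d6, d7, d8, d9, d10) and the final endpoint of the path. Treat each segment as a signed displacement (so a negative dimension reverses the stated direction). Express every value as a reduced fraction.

Apply edit: d2 := 2
  d6 = d1*5 = 5
  d7 = d6*2 + d5*2 + 3 = 21
  d8 = d4/4 + d3*4 - d2/5 = 1093/80
  d9 = d6 - 10 = -5
  d10 = d4 - d7 + d3 = -27/2
Walk from origin (0, 0):
  seg 1: left by d2 = 2 → (-2, 0)
  seg 2: up by d6 = 5 → (-2, 5)
  seg 3: right by d7 = 21 → (19, 5)
  seg 4: down by d3 = 13/4 → (19, 7/4)
  seg 5: left by d1 = 1 → (18, 7/4)
  seg 6: up by d10 = -27/2 → (18, -47/4)

d6 = 5
d7 = 21
d8 = 1093/80
d9 = -5
d10 = -27/2
endpoint = (18, -47/4)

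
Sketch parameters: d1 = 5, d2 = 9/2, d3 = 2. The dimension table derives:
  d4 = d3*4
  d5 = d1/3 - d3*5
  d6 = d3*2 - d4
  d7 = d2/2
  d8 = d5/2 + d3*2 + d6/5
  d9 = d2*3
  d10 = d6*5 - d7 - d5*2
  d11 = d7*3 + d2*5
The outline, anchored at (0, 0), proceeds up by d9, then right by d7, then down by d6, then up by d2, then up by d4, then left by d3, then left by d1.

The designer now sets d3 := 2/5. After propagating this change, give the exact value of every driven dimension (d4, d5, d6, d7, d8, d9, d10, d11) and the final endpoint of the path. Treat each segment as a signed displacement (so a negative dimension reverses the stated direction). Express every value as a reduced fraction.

d4 = 8/5
d5 = -1/3
d6 = -4/5
d7 = 9/4
d8 = 71/150
d9 = 27/2
d10 = -67/12
d11 = 117/4
endpoint = (-63/20, 102/5)

Apply edit: d3 := 2/5
  d4 = d3*4 = 8/5
  d5 = d1/3 - d3*5 = -1/3
  d6 = d3*2 - d4 = -4/5
  d7 = d2/2 = 9/4
  d8 = d5/2 + d3*2 + d6/5 = 71/150
  d9 = d2*3 = 27/2
  d10 = d6*5 - d7 - d5*2 = -67/12
  d11 = d7*3 + d2*5 = 117/4
Walk from origin (0, 0):
  seg 1: up by d9 = 27/2 → (0, 27/2)
  seg 2: right by d7 = 9/4 → (9/4, 27/2)
  seg 3: down by d6 = -4/5 → (9/4, 143/10)
  seg 4: up by d2 = 9/2 → (9/4, 94/5)
  seg 5: up by d4 = 8/5 → (9/4, 102/5)
  seg 6: left by d3 = 2/5 → (37/20, 102/5)
  seg 7: left by d1 = 5 → (-63/20, 102/5)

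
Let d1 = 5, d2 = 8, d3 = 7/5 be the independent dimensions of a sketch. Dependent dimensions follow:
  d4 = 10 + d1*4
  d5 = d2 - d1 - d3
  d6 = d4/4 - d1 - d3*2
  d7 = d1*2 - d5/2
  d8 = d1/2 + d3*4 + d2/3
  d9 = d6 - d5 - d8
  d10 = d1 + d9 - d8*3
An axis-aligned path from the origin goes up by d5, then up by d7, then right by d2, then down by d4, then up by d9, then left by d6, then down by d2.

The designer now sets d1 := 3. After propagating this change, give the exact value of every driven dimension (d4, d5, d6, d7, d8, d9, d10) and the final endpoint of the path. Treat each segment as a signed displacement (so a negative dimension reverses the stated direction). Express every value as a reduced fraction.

d4 = 22
d5 = 18/5
d6 = -3/10
d7 = 21/5
d8 = 293/30
d9 = -41/3
d10 = -1199/30
endpoint = (83/10, -538/15)

Apply edit: d1 := 3
  d4 = 10 + d1*4 = 22
  d5 = d2 - d1 - d3 = 18/5
  d6 = d4/4 - d1 - d3*2 = -3/10
  d7 = d1*2 - d5/2 = 21/5
  d8 = d1/2 + d3*4 + d2/3 = 293/30
  d9 = d6 - d5 - d8 = -41/3
  d10 = d1 + d9 - d8*3 = -1199/30
Walk from origin (0, 0):
  seg 1: up by d5 = 18/5 → (0, 18/5)
  seg 2: up by d7 = 21/5 → (0, 39/5)
  seg 3: right by d2 = 8 → (8, 39/5)
  seg 4: down by d4 = 22 → (8, -71/5)
  seg 5: up by d9 = -41/3 → (8, -418/15)
  seg 6: left by d6 = -3/10 → (83/10, -418/15)
  seg 7: down by d2 = 8 → (83/10, -538/15)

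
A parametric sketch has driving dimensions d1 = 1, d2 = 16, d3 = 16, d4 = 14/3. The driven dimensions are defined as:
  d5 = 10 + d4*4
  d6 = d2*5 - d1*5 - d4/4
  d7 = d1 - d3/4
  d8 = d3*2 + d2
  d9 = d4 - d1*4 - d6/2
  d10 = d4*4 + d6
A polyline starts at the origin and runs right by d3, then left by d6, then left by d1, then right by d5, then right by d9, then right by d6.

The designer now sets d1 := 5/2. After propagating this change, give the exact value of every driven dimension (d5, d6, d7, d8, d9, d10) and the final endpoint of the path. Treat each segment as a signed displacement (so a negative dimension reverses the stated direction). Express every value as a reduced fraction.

Apply edit: d1 := 5/2
  d5 = 10 + d4*4 = 86/3
  d6 = d2*5 - d1*5 - d4/4 = 199/3
  d7 = d1 - d3/4 = -3/2
  d8 = d3*2 + d2 = 48
  d9 = d4 - d1*4 - d6/2 = -77/2
  d10 = d4*4 + d6 = 85
Walk from origin (0, 0):
  seg 1: right by d3 = 16 → (16, 0)
  seg 2: left by d6 = 199/3 → (-151/3, 0)
  seg 3: left by d1 = 5/2 → (-317/6, 0)
  seg 4: right by d5 = 86/3 → (-145/6, 0)
  seg 5: right by d9 = -77/2 → (-188/3, 0)
  seg 6: right by d6 = 199/3 → (11/3, 0)

d5 = 86/3
d6 = 199/3
d7 = -3/2
d8 = 48
d9 = -77/2
d10 = 85
endpoint = (11/3, 0)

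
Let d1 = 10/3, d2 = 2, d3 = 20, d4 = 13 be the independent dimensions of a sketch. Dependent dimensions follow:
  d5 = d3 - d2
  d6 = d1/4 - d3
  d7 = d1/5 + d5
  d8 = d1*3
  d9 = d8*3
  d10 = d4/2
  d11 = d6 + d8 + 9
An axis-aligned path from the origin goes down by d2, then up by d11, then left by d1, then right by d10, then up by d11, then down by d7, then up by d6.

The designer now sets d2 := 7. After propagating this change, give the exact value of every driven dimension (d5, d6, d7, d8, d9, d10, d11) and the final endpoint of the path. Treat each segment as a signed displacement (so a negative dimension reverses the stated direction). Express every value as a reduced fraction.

d5 = 13
d6 = -115/6
d7 = 41/3
d8 = 10
d9 = 30
d10 = 13/2
d11 = -1/6
endpoint = (19/6, -241/6)

Apply edit: d2 := 7
  d5 = d3 - d2 = 13
  d6 = d1/4 - d3 = -115/6
  d7 = d1/5 + d5 = 41/3
  d8 = d1*3 = 10
  d9 = d8*3 = 30
  d10 = d4/2 = 13/2
  d11 = d6 + d8 + 9 = -1/6
Walk from origin (0, 0):
  seg 1: down by d2 = 7 → (0, -7)
  seg 2: up by d11 = -1/6 → (0, -43/6)
  seg 3: left by d1 = 10/3 → (-10/3, -43/6)
  seg 4: right by d10 = 13/2 → (19/6, -43/6)
  seg 5: up by d11 = -1/6 → (19/6, -22/3)
  seg 6: down by d7 = 41/3 → (19/6, -21)
  seg 7: up by d6 = -115/6 → (19/6, -241/6)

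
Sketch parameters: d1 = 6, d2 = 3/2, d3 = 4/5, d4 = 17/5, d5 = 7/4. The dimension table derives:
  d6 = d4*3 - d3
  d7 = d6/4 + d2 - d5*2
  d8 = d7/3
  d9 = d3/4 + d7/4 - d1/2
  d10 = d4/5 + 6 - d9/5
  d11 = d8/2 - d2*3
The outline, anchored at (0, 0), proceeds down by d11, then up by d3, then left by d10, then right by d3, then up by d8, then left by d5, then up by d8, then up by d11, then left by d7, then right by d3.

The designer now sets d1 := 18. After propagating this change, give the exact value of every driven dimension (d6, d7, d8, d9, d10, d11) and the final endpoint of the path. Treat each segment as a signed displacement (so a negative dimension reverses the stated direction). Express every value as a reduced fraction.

Apply edit: d1 := 18
  d6 = d4*3 - d3 = 47/5
  d7 = d6/4 + d2 - d5*2 = 7/20
  d8 = d7/3 = 7/60
  d9 = d3/4 + d7/4 - d1/2 = -697/80
  d10 = d4/5 + 6 - d9/5 = 3369/400
  d11 = d8/2 - d2*3 = -533/120
Walk from origin (0, 0):
  seg 1: down by d11 = -533/120 → (0, 533/120)
  seg 2: up by d3 = 4/5 → (0, 629/120)
  seg 3: left by d10 = 3369/400 → (-3369/400, 629/120)
  seg 4: right by d3 = 4/5 → (-3049/400, 629/120)
  seg 5: up by d8 = 7/60 → (-3049/400, 643/120)
  seg 6: left by d5 = 7/4 → (-3749/400, 643/120)
  seg 7: up by d8 = 7/60 → (-3749/400, 219/40)
  seg 8: up by d11 = -533/120 → (-3749/400, 31/30)
  seg 9: left by d7 = 7/20 → (-3889/400, 31/30)
  seg 10: right by d3 = 4/5 → (-3569/400, 31/30)

d6 = 47/5
d7 = 7/20
d8 = 7/60
d9 = -697/80
d10 = 3369/400
d11 = -533/120
endpoint = (-3569/400, 31/30)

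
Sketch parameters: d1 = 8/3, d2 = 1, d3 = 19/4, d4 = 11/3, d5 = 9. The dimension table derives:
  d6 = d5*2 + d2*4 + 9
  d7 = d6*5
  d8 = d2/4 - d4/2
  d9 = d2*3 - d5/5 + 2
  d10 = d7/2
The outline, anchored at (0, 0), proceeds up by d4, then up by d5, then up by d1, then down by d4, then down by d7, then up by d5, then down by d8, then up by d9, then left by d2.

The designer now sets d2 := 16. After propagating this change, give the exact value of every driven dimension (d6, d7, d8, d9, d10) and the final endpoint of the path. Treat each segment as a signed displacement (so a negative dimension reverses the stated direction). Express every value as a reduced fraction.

d6 = 91
d7 = 455
d8 = 13/6
d9 = 241/5
d10 = 455/2
endpoint = (-16, -3883/10)

Apply edit: d2 := 16
  d6 = d5*2 + d2*4 + 9 = 91
  d7 = d6*5 = 455
  d8 = d2/4 - d4/2 = 13/6
  d9 = d2*3 - d5/5 + 2 = 241/5
  d10 = d7/2 = 455/2
Walk from origin (0, 0):
  seg 1: up by d4 = 11/3 → (0, 11/3)
  seg 2: up by d5 = 9 → (0, 38/3)
  seg 3: up by d1 = 8/3 → (0, 46/3)
  seg 4: down by d4 = 11/3 → (0, 35/3)
  seg 5: down by d7 = 455 → (0, -1330/3)
  seg 6: up by d5 = 9 → (0, -1303/3)
  seg 7: down by d8 = 13/6 → (0, -873/2)
  seg 8: up by d9 = 241/5 → (0, -3883/10)
  seg 9: left by d2 = 16 → (-16, -3883/10)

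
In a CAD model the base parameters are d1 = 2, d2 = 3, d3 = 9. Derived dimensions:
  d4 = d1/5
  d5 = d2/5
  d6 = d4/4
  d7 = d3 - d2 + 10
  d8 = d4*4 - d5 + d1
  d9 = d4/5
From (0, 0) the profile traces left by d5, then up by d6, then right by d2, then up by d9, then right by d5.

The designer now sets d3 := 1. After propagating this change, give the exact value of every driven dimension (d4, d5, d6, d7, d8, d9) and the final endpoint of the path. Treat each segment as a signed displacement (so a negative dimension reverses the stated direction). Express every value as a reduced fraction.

d4 = 2/5
d5 = 3/5
d6 = 1/10
d7 = 8
d8 = 3
d9 = 2/25
endpoint = (3, 9/50)

Apply edit: d3 := 1
  d4 = d1/5 = 2/5
  d5 = d2/5 = 3/5
  d6 = d4/4 = 1/10
  d7 = d3 - d2 + 10 = 8
  d8 = d4*4 - d5 + d1 = 3
  d9 = d4/5 = 2/25
Walk from origin (0, 0):
  seg 1: left by d5 = 3/5 → (-3/5, 0)
  seg 2: up by d6 = 1/10 → (-3/5, 1/10)
  seg 3: right by d2 = 3 → (12/5, 1/10)
  seg 4: up by d9 = 2/25 → (12/5, 9/50)
  seg 5: right by d5 = 3/5 → (3, 9/50)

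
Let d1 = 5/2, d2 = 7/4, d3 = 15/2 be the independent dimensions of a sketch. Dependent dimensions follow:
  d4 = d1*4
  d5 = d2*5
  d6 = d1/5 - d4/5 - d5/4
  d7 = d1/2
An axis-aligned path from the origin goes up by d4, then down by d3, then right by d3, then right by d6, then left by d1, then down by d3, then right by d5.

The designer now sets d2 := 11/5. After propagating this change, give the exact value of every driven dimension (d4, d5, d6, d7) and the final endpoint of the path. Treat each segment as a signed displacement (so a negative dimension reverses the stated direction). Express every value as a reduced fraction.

d4 = 10
d5 = 11
d6 = -17/4
d7 = 5/4
endpoint = (47/4, -5)

Apply edit: d2 := 11/5
  d4 = d1*4 = 10
  d5 = d2*5 = 11
  d6 = d1/5 - d4/5 - d5/4 = -17/4
  d7 = d1/2 = 5/4
Walk from origin (0, 0):
  seg 1: up by d4 = 10 → (0, 10)
  seg 2: down by d3 = 15/2 → (0, 5/2)
  seg 3: right by d3 = 15/2 → (15/2, 5/2)
  seg 4: right by d6 = -17/4 → (13/4, 5/2)
  seg 5: left by d1 = 5/2 → (3/4, 5/2)
  seg 6: down by d3 = 15/2 → (3/4, -5)
  seg 7: right by d5 = 11 → (47/4, -5)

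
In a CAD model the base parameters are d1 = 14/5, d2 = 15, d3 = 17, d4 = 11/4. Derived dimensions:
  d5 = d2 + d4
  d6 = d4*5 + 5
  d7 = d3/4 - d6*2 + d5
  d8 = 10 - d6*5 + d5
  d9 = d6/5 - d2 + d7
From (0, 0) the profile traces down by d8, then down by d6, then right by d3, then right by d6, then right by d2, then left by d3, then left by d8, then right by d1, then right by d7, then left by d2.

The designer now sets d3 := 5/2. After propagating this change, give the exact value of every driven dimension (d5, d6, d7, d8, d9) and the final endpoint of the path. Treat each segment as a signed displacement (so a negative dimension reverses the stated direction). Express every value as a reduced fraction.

Apply edit: d3 := 5/2
  d5 = d2 + d4 = 71/4
  d6 = d4*5 + 5 = 75/4
  d7 = d3/4 - d6*2 + d5 = -153/8
  d8 = 10 - d6*5 + d5 = -66
  d9 = d6/5 - d2 + d7 = -243/8
Walk from origin (0, 0):
  seg 1: down by d8 = -66 → (0, 66)
  seg 2: down by d6 = 75/4 → (0, 189/4)
  seg 3: right by d3 = 5/2 → (5/2, 189/4)
  seg 4: right by d6 = 75/4 → (85/4, 189/4)
  seg 5: right by d2 = 15 → (145/4, 189/4)
  seg 6: left by d3 = 5/2 → (135/4, 189/4)
  seg 7: left by d8 = -66 → (399/4, 189/4)
  seg 8: right by d1 = 14/5 → (2051/20, 189/4)
  seg 9: right by d7 = -153/8 → (3337/40, 189/4)
  seg 10: left by d2 = 15 → (2737/40, 189/4)

d5 = 71/4
d6 = 75/4
d7 = -153/8
d8 = -66
d9 = -243/8
endpoint = (2737/40, 189/4)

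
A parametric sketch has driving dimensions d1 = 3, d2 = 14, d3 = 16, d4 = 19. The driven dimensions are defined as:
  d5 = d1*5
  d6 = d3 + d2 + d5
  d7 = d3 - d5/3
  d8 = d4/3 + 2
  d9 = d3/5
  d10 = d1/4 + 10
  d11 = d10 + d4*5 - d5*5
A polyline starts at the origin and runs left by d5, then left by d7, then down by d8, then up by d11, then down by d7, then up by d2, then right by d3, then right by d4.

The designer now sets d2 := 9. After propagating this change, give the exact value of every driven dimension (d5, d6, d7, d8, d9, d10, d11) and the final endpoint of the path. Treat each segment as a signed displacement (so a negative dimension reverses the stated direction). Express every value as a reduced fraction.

d5 = 15
d6 = 40
d7 = 11
d8 = 25/3
d9 = 16/5
d10 = 43/4
d11 = 123/4
endpoint = (9, 245/12)

Apply edit: d2 := 9
  d5 = d1*5 = 15
  d6 = d3 + d2 + d5 = 40
  d7 = d3 - d5/3 = 11
  d8 = d4/3 + 2 = 25/3
  d9 = d3/5 = 16/5
  d10 = d1/4 + 10 = 43/4
  d11 = d10 + d4*5 - d5*5 = 123/4
Walk from origin (0, 0):
  seg 1: left by d5 = 15 → (-15, 0)
  seg 2: left by d7 = 11 → (-26, 0)
  seg 3: down by d8 = 25/3 → (-26, -25/3)
  seg 4: up by d11 = 123/4 → (-26, 269/12)
  seg 5: down by d7 = 11 → (-26, 137/12)
  seg 6: up by d2 = 9 → (-26, 245/12)
  seg 7: right by d3 = 16 → (-10, 245/12)
  seg 8: right by d4 = 19 → (9, 245/12)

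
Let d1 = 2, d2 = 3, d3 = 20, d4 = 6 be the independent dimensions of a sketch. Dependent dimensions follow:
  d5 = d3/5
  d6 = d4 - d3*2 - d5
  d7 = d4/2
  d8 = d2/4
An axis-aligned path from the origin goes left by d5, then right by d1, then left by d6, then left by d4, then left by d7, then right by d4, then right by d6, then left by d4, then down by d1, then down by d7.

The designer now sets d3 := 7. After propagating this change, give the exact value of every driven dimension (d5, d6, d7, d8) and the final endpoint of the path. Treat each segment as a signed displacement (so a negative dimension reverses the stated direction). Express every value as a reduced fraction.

Apply edit: d3 := 7
  d5 = d3/5 = 7/5
  d6 = d4 - d3*2 - d5 = -47/5
  d7 = d4/2 = 3
  d8 = d2/4 = 3/4
Walk from origin (0, 0):
  seg 1: left by d5 = 7/5 → (-7/5, 0)
  seg 2: right by d1 = 2 → (3/5, 0)
  seg 3: left by d6 = -47/5 → (10, 0)
  seg 4: left by d4 = 6 → (4, 0)
  seg 5: left by d7 = 3 → (1, 0)
  seg 6: right by d4 = 6 → (7, 0)
  seg 7: right by d6 = -47/5 → (-12/5, 0)
  seg 8: left by d4 = 6 → (-42/5, 0)
  seg 9: down by d1 = 2 → (-42/5, -2)
  seg 10: down by d7 = 3 → (-42/5, -5)

d5 = 7/5
d6 = -47/5
d7 = 3
d8 = 3/4
endpoint = (-42/5, -5)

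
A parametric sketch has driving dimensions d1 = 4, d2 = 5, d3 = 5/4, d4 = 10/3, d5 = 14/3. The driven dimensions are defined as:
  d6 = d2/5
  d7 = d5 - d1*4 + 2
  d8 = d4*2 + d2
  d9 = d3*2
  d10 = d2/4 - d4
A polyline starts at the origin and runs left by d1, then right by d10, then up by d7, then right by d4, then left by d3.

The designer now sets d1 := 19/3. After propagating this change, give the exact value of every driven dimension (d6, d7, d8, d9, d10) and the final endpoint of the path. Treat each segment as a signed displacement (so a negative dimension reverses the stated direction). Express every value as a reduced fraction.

Apply edit: d1 := 19/3
  d6 = d2/5 = 1
  d7 = d5 - d1*4 + 2 = -56/3
  d8 = d4*2 + d2 = 35/3
  d9 = d3*2 = 5/2
  d10 = d2/4 - d4 = -25/12
Walk from origin (0, 0):
  seg 1: left by d1 = 19/3 → (-19/3, 0)
  seg 2: right by d10 = -25/12 → (-101/12, 0)
  seg 3: up by d7 = -56/3 → (-101/12, -56/3)
  seg 4: right by d4 = 10/3 → (-61/12, -56/3)
  seg 5: left by d3 = 5/4 → (-19/3, -56/3)

d6 = 1
d7 = -56/3
d8 = 35/3
d9 = 5/2
d10 = -25/12
endpoint = (-19/3, -56/3)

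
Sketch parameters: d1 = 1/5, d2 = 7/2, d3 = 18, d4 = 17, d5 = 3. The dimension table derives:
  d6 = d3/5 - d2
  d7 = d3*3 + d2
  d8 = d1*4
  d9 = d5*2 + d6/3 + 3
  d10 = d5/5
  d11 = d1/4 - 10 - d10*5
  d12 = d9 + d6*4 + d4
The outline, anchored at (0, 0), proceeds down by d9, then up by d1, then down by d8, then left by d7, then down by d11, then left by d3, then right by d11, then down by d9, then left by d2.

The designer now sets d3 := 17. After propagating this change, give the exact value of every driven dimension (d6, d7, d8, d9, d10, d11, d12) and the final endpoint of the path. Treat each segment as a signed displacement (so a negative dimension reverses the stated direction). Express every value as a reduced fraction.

Apply edit: d3 := 17
  d6 = d3/5 - d2 = -1/10
  d7 = d3*3 + d2 = 109/2
  d8 = d1*4 = 4/5
  d9 = d5*2 + d6/3 + 3 = 269/30
  d10 = d5/5 = 3/5
  d11 = d1/4 - 10 - d10*5 = -259/20
  d12 = d9 + d6*4 + d4 = 767/30
Walk from origin (0, 0):
  seg 1: down by d9 = 269/30 → (0, -269/30)
  seg 2: up by d1 = 1/5 → (0, -263/30)
  seg 3: down by d8 = 4/5 → (0, -287/30)
  seg 4: left by d7 = 109/2 → (-109/2, -287/30)
  seg 5: down by d11 = -259/20 → (-109/2, 203/60)
  seg 6: left by d3 = 17 → (-143/2, 203/60)
  seg 7: right by d11 = -259/20 → (-1689/20, 203/60)
  seg 8: down by d9 = 269/30 → (-1689/20, -67/12)
  seg 9: left by d2 = 7/2 → (-1759/20, -67/12)

d6 = -1/10
d7 = 109/2
d8 = 4/5
d9 = 269/30
d10 = 3/5
d11 = -259/20
d12 = 767/30
endpoint = (-1759/20, -67/12)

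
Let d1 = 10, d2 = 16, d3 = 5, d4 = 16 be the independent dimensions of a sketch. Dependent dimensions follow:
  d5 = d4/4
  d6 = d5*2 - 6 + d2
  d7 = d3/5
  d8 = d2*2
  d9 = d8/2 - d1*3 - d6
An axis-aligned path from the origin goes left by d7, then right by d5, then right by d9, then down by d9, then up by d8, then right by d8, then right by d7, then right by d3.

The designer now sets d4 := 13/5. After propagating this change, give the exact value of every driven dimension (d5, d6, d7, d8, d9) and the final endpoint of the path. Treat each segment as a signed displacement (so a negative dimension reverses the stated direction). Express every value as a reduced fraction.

d5 = 13/20
d6 = 113/10
d7 = 1
d8 = 32
d9 = -253/10
endpoint = (247/20, 573/10)

Apply edit: d4 := 13/5
  d5 = d4/4 = 13/20
  d6 = d5*2 - 6 + d2 = 113/10
  d7 = d3/5 = 1
  d8 = d2*2 = 32
  d9 = d8/2 - d1*3 - d6 = -253/10
Walk from origin (0, 0):
  seg 1: left by d7 = 1 → (-1, 0)
  seg 2: right by d5 = 13/20 → (-7/20, 0)
  seg 3: right by d9 = -253/10 → (-513/20, 0)
  seg 4: down by d9 = -253/10 → (-513/20, 253/10)
  seg 5: up by d8 = 32 → (-513/20, 573/10)
  seg 6: right by d8 = 32 → (127/20, 573/10)
  seg 7: right by d7 = 1 → (147/20, 573/10)
  seg 8: right by d3 = 5 → (247/20, 573/10)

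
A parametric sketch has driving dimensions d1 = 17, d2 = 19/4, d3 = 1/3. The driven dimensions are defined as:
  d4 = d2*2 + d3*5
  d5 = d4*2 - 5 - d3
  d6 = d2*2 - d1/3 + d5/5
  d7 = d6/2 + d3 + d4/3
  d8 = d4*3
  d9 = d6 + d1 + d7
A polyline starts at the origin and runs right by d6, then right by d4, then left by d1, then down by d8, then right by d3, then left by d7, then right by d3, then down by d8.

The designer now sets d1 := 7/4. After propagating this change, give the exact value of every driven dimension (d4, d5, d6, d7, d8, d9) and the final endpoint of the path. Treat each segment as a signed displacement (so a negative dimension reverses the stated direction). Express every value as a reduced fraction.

d4 = 67/6
d5 = 17
d6 = 739/60
d7 = 3677/360
d8 = 67/2
d9 = 8741/360
endpoint = (4387/360, -67)

Apply edit: d1 := 7/4
  d4 = d2*2 + d3*5 = 67/6
  d5 = d4*2 - 5 - d3 = 17
  d6 = d2*2 - d1/3 + d5/5 = 739/60
  d7 = d6/2 + d3 + d4/3 = 3677/360
  d8 = d4*3 = 67/2
  d9 = d6 + d1 + d7 = 8741/360
Walk from origin (0, 0):
  seg 1: right by d6 = 739/60 → (739/60, 0)
  seg 2: right by d4 = 67/6 → (1409/60, 0)
  seg 3: left by d1 = 7/4 → (326/15, 0)
  seg 4: down by d8 = 67/2 → (326/15, -67/2)
  seg 5: right by d3 = 1/3 → (331/15, -67/2)
  seg 6: left by d7 = 3677/360 → (4267/360, -67/2)
  seg 7: right by d3 = 1/3 → (4387/360, -67/2)
  seg 8: down by d8 = 67/2 → (4387/360, -67)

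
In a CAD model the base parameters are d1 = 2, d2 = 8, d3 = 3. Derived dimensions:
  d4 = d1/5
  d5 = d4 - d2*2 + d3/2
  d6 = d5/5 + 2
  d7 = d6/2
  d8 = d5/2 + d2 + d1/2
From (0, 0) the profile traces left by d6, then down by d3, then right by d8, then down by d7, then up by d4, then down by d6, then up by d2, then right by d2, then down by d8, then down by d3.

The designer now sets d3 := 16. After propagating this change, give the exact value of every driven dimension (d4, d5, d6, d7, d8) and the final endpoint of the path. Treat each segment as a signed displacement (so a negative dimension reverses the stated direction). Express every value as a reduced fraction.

d4 = 2/5
d5 = -38/5
d6 = 12/25
d7 = 6/25
d8 = 26/5
endpoint = (318/25, -738/25)

Apply edit: d3 := 16
  d4 = d1/5 = 2/5
  d5 = d4 - d2*2 + d3/2 = -38/5
  d6 = d5/5 + 2 = 12/25
  d7 = d6/2 = 6/25
  d8 = d5/2 + d2 + d1/2 = 26/5
Walk from origin (0, 0):
  seg 1: left by d6 = 12/25 → (-12/25, 0)
  seg 2: down by d3 = 16 → (-12/25, -16)
  seg 3: right by d8 = 26/5 → (118/25, -16)
  seg 4: down by d7 = 6/25 → (118/25, -406/25)
  seg 5: up by d4 = 2/5 → (118/25, -396/25)
  seg 6: down by d6 = 12/25 → (118/25, -408/25)
  seg 7: up by d2 = 8 → (118/25, -208/25)
  seg 8: right by d2 = 8 → (318/25, -208/25)
  seg 9: down by d8 = 26/5 → (318/25, -338/25)
  seg 10: down by d3 = 16 → (318/25, -738/25)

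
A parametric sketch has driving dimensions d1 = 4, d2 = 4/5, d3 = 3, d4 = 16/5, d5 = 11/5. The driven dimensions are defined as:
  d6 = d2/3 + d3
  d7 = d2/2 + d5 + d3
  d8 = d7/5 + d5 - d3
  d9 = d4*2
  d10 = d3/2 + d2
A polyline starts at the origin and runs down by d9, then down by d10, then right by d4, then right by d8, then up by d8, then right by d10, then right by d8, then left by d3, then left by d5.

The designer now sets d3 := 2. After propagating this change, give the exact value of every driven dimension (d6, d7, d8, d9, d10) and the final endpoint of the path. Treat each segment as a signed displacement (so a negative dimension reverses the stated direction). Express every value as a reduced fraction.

d6 = 34/15
d7 = 23/5
d8 = 28/25
d9 = 32/5
d10 = 9/5
endpoint = (76/25, -177/25)

Apply edit: d3 := 2
  d6 = d2/3 + d3 = 34/15
  d7 = d2/2 + d5 + d3 = 23/5
  d8 = d7/5 + d5 - d3 = 28/25
  d9 = d4*2 = 32/5
  d10 = d3/2 + d2 = 9/5
Walk from origin (0, 0):
  seg 1: down by d9 = 32/5 → (0, -32/5)
  seg 2: down by d10 = 9/5 → (0, -41/5)
  seg 3: right by d4 = 16/5 → (16/5, -41/5)
  seg 4: right by d8 = 28/25 → (108/25, -41/5)
  seg 5: up by d8 = 28/25 → (108/25, -177/25)
  seg 6: right by d10 = 9/5 → (153/25, -177/25)
  seg 7: right by d8 = 28/25 → (181/25, -177/25)
  seg 8: left by d3 = 2 → (131/25, -177/25)
  seg 9: left by d5 = 11/5 → (76/25, -177/25)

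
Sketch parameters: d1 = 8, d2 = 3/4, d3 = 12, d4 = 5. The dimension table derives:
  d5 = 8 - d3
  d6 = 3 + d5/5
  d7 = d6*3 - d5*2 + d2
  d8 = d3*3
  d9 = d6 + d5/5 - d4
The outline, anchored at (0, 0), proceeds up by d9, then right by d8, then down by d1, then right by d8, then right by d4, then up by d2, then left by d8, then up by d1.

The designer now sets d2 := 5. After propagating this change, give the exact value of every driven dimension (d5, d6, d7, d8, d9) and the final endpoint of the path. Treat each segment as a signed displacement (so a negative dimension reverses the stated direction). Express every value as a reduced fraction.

Apply edit: d2 := 5
  d5 = 8 - d3 = -4
  d6 = 3 + d5/5 = 11/5
  d7 = d6*3 - d5*2 + d2 = 98/5
  d8 = d3*3 = 36
  d9 = d6 + d5/5 - d4 = -18/5
Walk from origin (0, 0):
  seg 1: up by d9 = -18/5 → (0, -18/5)
  seg 2: right by d8 = 36 → (36, -18/5)
  seg 3: down by d1 = 8 → (36, -58/5)
  seg 4: right by d8 = 36 → (72, -58/5)
  seg 5: right by d4 = 5 → (77, -58/5)
  seg 6: up by d2 = 5 → (77, -33/5)
  seg 7: left by d8 = 36 → (41, -33/5)
  seg 8: up by d1 = 8 → (41, 7/5)

d5 = -4
d6 = 11/5
d7 = 98/5
d8 = 36
d9 = -18/5
endpoint = (41, 7/5)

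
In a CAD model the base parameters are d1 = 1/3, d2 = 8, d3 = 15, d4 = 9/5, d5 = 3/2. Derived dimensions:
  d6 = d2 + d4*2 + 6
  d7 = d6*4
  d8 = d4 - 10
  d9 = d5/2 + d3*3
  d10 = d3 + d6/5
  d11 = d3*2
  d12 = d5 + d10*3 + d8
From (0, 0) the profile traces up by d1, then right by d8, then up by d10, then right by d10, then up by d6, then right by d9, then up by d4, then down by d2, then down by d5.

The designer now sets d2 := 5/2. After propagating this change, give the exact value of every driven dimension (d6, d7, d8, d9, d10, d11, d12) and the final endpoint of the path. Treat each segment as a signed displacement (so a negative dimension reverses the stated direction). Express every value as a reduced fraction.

d6 = 121/10
d7 = 242/5
d8 = -41/5
d9 = 183/4
d10 = 871/50
d11 = 30
d12 = 1139/25
endpoint = (5497/100, 2074/75)

Apply edit: d2 := 5/2
  d6 = d2 + d4*2 + 6 = 121/10
  d7 = d6*4 = 242/5
  d8 = d4 - 10 = -41/5
  d9 = d5/2 + d3*3 = 183/4
  d10 = d3 + d6/5 = 871/50
  d11 = d3*2 = 30
  d12 = d5 + d10*3 + d8 = 1139/25
Walk from origin (0, 0):
  seg 1: up by d1 = 1/3 → (0, 1/3)
  seg 2: right by d8 = -41/5 → (-41/5, 1/3)
  seg 3: up by d10 = 871/50 → (-41/5, 2663/150)
  seg 4: right by d10 = 871/50 → (461/50, 2663/150)
  seg 5: up by d6 = 121/10 → (461/50, 2239/75)
  seg 6: right by d9 = 183/4 → (5497/100, 2239/75)
  seg 7: up by d4 = 9/5 → (5497/100, 2374/75)
  seg 8: down by d2 = 5/2 → (5497/100, 4373/150)
  seg 9: down by d5 = 3/2 → (5497/100, 2074/75)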